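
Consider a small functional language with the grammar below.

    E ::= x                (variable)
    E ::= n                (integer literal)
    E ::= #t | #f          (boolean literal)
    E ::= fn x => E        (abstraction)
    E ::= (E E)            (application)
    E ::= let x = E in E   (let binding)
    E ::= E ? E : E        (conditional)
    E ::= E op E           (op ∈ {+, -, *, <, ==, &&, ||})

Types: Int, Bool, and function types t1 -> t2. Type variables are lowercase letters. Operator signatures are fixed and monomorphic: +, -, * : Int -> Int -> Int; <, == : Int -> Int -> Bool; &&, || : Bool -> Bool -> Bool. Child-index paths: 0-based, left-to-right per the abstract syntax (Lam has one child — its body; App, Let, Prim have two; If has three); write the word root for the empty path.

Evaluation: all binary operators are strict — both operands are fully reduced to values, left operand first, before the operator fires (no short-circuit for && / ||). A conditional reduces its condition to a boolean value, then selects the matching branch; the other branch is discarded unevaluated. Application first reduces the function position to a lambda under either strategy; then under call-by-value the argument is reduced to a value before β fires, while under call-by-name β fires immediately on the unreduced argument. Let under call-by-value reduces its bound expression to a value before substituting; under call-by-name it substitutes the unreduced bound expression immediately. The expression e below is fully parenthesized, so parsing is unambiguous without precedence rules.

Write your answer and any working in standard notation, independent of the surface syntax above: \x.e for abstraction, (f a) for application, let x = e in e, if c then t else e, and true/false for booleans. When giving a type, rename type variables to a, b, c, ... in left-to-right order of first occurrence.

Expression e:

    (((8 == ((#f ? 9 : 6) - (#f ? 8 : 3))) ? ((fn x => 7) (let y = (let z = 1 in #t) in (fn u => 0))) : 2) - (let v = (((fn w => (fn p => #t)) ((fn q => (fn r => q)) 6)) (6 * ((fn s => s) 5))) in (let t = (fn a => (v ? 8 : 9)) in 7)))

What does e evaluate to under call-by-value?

Working:
step 0: ((if (8 == ((if false then 9 else 6) - (if false then 8 else 3))) then ((\x.7) (let y = (let z = 1 in true) in (\u.0))) else 2) - (let v = (((\w.(\p.true)) ((\q.(\r.q)) 6)) (6 * ((\s.s) 5))) in (let t = (\a.(if v then 8 else 9)) in 7)))
step 1: [if@0.0.1.0] ((if (8 == (6 - (if false then 8 else 3))) then ((\x.7) (let y = (let z = 1 in true) in (\u.0))) else 2) - (let v = (((\w.(\p.true)) ((\q.(\r.q)) 6)) (6 * ((\s.s) 5))) in (let t = (\a.(if v then 8 else 9)) in 7)))
step 2: [if@0.0.1.1] ((if (8 == (6 - 3)) then ((\x.7) (let y = (let z = 1 in true) in (\u.0))) else 2) - (let v = (((\w.(\p.true)) ((\q.(\r.q)) 6)) (6 * ((\s.s) 5))) in (let t = (\a.(if v then 8 else 9)) in 7)))
step 3: [delta@0.0.1] ((if (8 == 3) then ((\x.7) (let y = (let z = 1 in true) in (\u.0))) else 2) - (let v = (((\w.(\p.true)) ((\q.(\r.q)) 6)) (6 * ((\s.s) 5))) in (let t = (\a.(if v then 8 else 9)) in 7)))
step 4: [delta@0.0] ((if false then ((\x.7) (let y = (let z = 1 in true) in (\u.0))) else 2) - (let v = (((\w.(\p.true)) ((\q.(\r.q)) 6)) (6 * ((\s.s) 5))) in (let t = (\a.(if v then 8 else 9)) in 7)))
step 5: [if@0] (2 - (let v = (((\w.(\p.true)) ((\q.(\r.q)) 6)) (6 * ((\s.s) 5))) in (let t = (\a.(if v then 8 else 9)) in 7)))
step 6: [beta@1.0.0.1] (2 - (let v = (((\w.(\p.true)) (\r.6)) (6 * ((\s.s) 5))) in (let t = (\a.(if v then 8 else 9)) in 7)))
step 7: [beta@1.0.0] (2 - (let v = ((\p.true) (6 * ((\s.s) 5))) in (let t = (\a.(if v then 8 else 9)) in 7)))
step 8: [beta@1.0.1.1] (2 - (let v = ((\p.true) (6 * 5)) in (let t = (\a.(if v then 8 else 9)) in 7)))
step 9: [delta@1.0.1] (2 - (let v = ((\p.true) 30) in (let t = (\a.(if v then 8 else 9)) in 7)))
step 10: [beta@1.0] (2 - (let v = true in (let t = (\a.(if v then 8 else 9)) in 7)))
step 11: [let@1] (2 - (let t = (\a.(if true then 8 else 9)) in 7))
step 12: [let@1] (2 - 7)
step 13: [delta@root] -5

Answer: -5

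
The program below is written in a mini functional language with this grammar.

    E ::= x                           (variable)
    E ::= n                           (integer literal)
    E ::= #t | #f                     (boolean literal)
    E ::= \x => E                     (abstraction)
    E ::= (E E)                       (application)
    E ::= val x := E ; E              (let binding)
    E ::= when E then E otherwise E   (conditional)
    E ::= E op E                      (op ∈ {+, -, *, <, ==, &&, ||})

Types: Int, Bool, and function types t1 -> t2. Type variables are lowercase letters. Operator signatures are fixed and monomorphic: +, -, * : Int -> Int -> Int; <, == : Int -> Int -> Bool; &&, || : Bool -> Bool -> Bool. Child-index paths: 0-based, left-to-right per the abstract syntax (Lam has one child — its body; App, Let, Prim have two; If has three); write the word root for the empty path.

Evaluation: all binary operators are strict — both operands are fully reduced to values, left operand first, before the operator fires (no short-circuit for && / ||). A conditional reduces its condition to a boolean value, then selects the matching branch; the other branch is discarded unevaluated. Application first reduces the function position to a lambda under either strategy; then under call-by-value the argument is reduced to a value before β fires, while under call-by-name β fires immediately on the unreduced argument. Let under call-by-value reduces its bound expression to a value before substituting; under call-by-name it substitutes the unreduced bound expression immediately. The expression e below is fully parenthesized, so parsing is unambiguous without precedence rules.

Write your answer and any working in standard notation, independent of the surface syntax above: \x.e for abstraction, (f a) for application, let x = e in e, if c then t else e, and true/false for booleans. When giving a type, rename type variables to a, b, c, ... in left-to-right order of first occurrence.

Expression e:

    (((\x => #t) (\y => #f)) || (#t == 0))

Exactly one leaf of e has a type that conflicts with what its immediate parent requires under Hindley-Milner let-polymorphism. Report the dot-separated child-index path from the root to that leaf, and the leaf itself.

Answer: 1.0 : true

Trace:
\x._ : a -> Bool
\y._ : b -> Bool
  unify a -> Bool ~ (b -> Bool) -> c
  unify a ~ b -> Bool
  unify Bool ~ c
_ _ : Bool
  unify Bool ~ Bool
  unify Bool ~ Int
  FAIL: mismatch Bool ~ Int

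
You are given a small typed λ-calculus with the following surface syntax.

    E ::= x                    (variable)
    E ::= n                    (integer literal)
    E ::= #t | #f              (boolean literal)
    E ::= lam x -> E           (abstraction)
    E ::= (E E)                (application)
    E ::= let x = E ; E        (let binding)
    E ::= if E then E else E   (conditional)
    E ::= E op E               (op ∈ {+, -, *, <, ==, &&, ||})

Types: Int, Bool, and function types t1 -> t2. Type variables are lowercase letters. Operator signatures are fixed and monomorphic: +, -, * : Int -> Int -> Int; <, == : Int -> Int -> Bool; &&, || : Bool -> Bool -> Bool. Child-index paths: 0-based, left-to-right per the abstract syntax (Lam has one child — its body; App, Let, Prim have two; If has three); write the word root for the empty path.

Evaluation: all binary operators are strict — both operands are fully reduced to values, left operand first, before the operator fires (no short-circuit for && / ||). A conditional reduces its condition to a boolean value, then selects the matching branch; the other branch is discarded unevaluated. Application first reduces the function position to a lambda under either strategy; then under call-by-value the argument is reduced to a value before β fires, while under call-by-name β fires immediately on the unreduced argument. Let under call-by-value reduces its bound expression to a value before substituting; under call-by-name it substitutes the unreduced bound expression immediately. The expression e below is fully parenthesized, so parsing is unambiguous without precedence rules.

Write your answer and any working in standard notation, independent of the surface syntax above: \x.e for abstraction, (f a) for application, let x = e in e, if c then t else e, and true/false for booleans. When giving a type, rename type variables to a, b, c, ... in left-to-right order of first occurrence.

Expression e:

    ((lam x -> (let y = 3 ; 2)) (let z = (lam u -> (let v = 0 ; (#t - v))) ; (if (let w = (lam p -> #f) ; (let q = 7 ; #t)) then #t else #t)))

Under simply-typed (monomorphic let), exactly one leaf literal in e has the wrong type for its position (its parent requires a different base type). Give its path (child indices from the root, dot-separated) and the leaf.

Derivation:
let y : Int
\x._ : a -> Int
let v : Int
  unify Bool ~ Int
  FAIL: mismatch Bool ~ Int

Answer: 1.0.0.1.0 : true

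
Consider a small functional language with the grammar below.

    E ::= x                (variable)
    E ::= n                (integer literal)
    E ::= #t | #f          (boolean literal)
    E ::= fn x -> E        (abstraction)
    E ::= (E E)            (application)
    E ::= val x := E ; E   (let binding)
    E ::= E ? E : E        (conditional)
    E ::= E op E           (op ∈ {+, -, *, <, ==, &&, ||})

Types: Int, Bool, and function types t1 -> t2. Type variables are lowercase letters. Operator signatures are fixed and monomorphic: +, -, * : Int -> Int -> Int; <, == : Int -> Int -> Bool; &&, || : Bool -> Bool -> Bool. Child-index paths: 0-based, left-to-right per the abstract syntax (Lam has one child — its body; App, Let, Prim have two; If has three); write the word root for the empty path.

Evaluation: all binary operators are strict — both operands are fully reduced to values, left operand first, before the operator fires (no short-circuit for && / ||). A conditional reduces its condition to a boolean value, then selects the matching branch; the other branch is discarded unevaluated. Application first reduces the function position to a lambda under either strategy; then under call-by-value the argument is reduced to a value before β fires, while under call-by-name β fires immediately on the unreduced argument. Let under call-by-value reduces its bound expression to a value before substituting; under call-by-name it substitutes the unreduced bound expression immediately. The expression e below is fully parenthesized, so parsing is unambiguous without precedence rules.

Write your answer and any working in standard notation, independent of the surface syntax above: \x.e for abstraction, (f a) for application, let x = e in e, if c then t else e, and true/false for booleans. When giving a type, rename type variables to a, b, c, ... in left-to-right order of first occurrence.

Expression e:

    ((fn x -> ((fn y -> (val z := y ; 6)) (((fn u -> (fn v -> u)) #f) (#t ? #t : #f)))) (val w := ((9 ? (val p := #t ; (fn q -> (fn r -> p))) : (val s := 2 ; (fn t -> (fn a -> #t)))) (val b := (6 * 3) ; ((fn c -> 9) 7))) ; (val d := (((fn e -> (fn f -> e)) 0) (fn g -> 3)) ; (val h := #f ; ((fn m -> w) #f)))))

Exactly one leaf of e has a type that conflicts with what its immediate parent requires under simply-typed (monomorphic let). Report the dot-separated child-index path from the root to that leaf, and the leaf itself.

Working:
y : b
let z : b
\y._ : b -> Int
u : c
\v._ : d -> c
\u._ : c -> d -> c
  unify c -> d -> c ~ Bool -> e
  unify c ~ Bool
  unify d -> Bool ~ e
_ _ : d -> Bool
  unify Bool ~ Bool
  unify Bool ~ Bool
  unify d -> Bool ~ Bool -> f
  unify d ~ Bool
  unify Bool ~ f
_ _ : Bool
  unify b -> Int ~ Bool -> g
  unify b ~ Bool
  unify Int ~ g
_ _ : Int
\x._ : a -> Int
  unify Int ~ Bool
  FAIL: mismatch Int ~ Bool

Answer: 1.0.0.0 : 9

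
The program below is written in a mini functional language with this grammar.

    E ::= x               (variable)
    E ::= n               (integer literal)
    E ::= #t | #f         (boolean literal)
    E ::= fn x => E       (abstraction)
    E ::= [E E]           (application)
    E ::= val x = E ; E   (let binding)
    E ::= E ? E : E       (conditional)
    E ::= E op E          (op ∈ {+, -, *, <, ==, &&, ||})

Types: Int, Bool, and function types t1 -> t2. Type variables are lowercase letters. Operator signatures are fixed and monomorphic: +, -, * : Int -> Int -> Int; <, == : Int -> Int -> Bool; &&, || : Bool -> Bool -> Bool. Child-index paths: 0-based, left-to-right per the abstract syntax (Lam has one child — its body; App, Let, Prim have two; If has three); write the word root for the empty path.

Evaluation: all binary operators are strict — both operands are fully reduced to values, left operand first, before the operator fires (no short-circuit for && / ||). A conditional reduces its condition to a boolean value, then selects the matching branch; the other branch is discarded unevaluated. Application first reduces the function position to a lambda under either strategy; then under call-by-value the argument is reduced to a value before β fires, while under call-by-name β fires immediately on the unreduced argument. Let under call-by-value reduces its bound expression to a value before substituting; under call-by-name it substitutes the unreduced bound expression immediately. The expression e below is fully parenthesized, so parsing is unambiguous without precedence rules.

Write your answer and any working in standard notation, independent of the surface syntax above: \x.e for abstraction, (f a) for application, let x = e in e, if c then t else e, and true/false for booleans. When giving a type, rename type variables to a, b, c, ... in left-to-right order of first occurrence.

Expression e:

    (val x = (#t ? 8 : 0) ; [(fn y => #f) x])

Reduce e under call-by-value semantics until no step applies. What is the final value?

Derivation:
step 0: (let x = (if true then 8 else 0) in ((\y.false) x))
step 1: [if@0] (let x = 8 in ((\y.false) x))
step 2: [let@root] ((\y.false) 8)
step 3: [beta@root] false

Answer: false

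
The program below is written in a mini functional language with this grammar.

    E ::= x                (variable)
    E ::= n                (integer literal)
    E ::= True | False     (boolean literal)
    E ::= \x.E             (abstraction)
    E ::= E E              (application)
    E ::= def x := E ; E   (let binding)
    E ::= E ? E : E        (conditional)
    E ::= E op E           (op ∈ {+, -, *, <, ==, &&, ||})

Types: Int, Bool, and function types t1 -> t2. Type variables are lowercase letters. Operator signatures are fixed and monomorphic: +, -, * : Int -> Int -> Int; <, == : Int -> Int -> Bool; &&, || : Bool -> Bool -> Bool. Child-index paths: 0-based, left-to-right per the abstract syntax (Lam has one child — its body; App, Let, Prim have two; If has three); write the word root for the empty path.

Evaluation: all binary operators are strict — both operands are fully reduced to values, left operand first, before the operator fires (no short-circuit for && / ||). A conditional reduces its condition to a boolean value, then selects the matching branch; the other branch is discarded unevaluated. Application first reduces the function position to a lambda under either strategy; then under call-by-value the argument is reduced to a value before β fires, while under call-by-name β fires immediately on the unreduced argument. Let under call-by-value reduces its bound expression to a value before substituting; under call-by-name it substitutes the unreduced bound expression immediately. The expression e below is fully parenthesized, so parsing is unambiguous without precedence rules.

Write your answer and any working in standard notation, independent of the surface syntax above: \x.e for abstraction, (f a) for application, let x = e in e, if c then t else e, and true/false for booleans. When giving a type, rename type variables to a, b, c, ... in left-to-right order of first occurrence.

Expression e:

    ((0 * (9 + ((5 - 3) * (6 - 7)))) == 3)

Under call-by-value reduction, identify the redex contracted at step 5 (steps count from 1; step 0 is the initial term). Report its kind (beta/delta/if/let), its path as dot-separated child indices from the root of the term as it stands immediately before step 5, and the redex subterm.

Working:
step 0: ((0 * (9 + ((5 - 3) * (6 - 7)))) == 3)
step 1: [delta@0.1.1.0] ((0 * (9 + (2 * (6 - 7)))) == 3)
step 2: [delta@0.1.1.1] ((0 * (9 + (2 * -1))) == 3)
step 3: [delta@0.1.1] ((0 * (9 + -2)) == 3)
step 4: [delta@0.1] ((0 * 7) == 3)
step 5: [delta@0] (0 == 3)

Answer: delta at 0 : (0 * 7)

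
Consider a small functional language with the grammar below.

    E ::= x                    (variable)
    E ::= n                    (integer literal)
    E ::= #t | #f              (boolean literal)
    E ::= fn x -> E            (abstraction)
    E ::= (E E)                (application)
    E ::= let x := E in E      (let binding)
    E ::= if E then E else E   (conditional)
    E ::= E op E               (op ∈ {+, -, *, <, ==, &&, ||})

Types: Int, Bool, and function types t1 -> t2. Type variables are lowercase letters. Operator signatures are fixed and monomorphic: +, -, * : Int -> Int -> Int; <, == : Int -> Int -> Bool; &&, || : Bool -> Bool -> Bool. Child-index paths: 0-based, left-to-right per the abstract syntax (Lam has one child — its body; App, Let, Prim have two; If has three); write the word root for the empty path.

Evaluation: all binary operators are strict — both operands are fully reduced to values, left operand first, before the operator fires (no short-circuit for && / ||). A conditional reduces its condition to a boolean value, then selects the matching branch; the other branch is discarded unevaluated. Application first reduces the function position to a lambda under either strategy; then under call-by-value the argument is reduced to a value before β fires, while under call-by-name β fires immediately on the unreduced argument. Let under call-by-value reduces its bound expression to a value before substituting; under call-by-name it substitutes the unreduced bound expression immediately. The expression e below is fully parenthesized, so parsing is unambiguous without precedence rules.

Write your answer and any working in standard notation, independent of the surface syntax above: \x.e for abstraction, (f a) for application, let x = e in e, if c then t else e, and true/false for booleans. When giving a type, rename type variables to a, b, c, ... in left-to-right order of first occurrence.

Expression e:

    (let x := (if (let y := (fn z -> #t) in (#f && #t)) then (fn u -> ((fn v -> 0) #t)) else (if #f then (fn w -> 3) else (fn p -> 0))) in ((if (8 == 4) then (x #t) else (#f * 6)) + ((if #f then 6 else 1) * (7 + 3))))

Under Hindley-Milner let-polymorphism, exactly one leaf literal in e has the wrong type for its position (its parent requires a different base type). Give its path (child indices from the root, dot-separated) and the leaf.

Answer: 1.0.2.0 : false

Working:
\z._ : a -> Bool
let y : forall. a -> Bool
  unify Bool ~ Bool
  unify Bool ~ Bool
  unify Bool ~ Bool
\v._ : c -> Int
  unify c -> Int ~ Bool -> d
  unify c ~ Bool
  unify Int ~ d
_ _ : Int
\u._ : b -> Int
  unify Bool ~ Bool
\w._ : e -> Int
\p._ : f -> Int
  unify e -> Int ~ f -> Int
  unify e ~ f
  unify Int ~ Int
  unify b -> Int ~ f -> Int
  unify b ~ f
  unify Int ~ Int
let x : forall. f -> Int
  unify Int ~ Int
  unify Int ~ Int
  unify Bool ~ Bool
x : g -> Int
  unify g -> Int ~ Bool -> h
  unify g ~ Bool
  unify Int ~ h
_ _ : Int
  unify Bool ~ Int
  FAIL: mismatch Bool ~ Int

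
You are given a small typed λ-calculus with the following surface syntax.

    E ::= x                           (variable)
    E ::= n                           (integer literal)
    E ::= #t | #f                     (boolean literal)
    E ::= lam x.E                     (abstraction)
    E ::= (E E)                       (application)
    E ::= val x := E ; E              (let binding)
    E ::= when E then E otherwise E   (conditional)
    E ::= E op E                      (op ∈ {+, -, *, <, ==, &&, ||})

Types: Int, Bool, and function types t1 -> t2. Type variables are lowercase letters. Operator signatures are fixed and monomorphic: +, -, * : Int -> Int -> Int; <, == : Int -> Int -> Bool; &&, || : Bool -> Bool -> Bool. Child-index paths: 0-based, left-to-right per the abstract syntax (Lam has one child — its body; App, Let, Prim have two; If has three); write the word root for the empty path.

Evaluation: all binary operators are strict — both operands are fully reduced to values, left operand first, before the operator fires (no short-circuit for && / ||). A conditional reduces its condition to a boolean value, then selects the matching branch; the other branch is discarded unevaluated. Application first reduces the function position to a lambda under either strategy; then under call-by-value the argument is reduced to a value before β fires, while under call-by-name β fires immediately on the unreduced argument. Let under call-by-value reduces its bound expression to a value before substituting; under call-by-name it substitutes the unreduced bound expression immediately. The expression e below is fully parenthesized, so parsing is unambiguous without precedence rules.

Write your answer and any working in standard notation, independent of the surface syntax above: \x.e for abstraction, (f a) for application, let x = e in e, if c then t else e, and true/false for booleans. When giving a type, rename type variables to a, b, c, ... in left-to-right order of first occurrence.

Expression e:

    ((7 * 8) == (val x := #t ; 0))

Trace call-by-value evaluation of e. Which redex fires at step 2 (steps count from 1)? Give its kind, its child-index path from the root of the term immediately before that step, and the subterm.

Answer: let at 1 : (let x = true in 0)

Trace:
step 0: ((7 * 8) == (let x = true in 0))
step 1: [delta@0] (56 == (let x = true in 0))
step 2: [let@1] (56 == 0)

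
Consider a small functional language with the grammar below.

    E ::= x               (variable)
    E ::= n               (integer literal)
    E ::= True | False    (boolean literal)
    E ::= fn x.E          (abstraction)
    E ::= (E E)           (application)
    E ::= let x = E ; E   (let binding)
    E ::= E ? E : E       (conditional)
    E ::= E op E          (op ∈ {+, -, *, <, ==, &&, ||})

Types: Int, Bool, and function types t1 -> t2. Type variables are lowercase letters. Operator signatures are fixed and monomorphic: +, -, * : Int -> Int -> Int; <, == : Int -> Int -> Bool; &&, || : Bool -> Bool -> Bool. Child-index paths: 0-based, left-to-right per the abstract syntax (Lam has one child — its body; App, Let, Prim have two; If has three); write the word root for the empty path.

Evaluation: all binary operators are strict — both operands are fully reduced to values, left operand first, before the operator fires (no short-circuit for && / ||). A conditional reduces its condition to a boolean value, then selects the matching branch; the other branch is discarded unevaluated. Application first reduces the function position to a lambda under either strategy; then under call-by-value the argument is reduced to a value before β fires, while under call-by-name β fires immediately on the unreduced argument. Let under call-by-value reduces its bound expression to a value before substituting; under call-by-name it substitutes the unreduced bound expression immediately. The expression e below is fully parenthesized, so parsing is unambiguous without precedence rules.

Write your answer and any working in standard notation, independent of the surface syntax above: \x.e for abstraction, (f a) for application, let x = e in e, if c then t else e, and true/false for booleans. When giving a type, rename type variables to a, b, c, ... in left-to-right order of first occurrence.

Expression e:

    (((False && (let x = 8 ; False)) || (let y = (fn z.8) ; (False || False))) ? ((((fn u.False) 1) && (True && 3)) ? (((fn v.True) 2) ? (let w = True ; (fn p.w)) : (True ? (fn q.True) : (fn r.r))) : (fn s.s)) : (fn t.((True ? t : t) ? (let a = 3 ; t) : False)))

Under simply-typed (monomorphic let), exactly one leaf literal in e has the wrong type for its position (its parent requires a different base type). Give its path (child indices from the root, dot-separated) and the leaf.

Answer: 1.0.1.1 : 3

Derivation:
  unify Bool ~ Bool
let x : Int
  unify Bool ~ Bool
  unify Bool ~ Bool
\z._ : a -> Int
let y : a -> Int
  unify Bool ~ Bool
  unify Bool ~ Bool
  unify Bool ~ Bool
  unify Bool ~ Bool
\u._ : b -> Bool
  unify b -> Bool ~ Int -> c
  unify b ~ Int
  unify Bool ~ c
_ _ : Bool
  unify Bool ~ Bool
  unify Bool ~ Bool
  unify Int ~ Bool
  FAIL: mismatch Int ~ Bool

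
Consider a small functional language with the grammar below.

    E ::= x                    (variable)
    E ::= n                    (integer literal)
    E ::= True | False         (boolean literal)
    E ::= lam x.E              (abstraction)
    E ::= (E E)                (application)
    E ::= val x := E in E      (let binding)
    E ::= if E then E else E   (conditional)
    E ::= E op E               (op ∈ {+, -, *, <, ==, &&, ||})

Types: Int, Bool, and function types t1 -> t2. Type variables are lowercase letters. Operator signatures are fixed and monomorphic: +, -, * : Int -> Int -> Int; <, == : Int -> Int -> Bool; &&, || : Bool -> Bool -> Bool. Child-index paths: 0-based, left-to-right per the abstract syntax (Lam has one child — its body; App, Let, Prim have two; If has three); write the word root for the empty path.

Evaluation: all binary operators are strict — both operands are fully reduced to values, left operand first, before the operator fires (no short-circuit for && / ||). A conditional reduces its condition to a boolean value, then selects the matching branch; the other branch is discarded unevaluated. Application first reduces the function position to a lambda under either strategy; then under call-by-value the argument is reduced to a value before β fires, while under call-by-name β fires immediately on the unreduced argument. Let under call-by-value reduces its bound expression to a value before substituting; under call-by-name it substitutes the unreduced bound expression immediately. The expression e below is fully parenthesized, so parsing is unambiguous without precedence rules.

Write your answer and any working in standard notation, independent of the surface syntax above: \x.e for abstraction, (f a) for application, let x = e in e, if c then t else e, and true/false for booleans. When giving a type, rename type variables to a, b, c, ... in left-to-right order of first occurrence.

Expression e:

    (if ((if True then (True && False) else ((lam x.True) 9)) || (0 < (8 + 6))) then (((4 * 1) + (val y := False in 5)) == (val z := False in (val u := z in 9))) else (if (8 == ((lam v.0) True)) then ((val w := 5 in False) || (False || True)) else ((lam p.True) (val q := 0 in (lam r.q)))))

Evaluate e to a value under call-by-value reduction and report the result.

Trace:
step 0: (if ((if true then (true && false) else ((\x.true) 9)) || (0 < (8 + 6))) then (((4 * 1) + (let y = false in 5)) == (let z = false in (let u = z in 9))) else (if (8 == ((\v.0) true)) then ((let w = 5 in false) || (false || true)) else ((\p.true) (let q = 0 in (\r.q)))))
step 1: [if@0.0] (if ((true && false) || (0 < (8 + 6))) then (((4 * 1) + (let y = false in 5)) == (let z = false in (let u = z in 9))) else (if (8 == ((\v.0) true)) then ((let w = 5 in false) || (false || true)) else ((\p.true) (let q = 0 in (\r.q)))))
step 2: [delta@0.0] (if (false || (0 < (8 + 6))) then (((4 * 1) + (let y = false in 5)) == (let z = false in (let u = z in 9))) else (if (8 == ((\v.0) true)) then ((let w = 5 in false) || (false || true)) else ((\p.true) (let q = 0 in (\r.q)))))
step 3: [delta@0.1.1] (if (false || (0 < 14)) then (((4 * 1) + (let y = false in 5)) == (let z = false in (let u = z in 9))) else (if (8 == ((\v.0) true)) then ((let w = 5 in false) || (false || true)) else ((\p.true) (let q = 0 in (\r.q)))))
step 4: [delta@0.1] (if (false || true) then (((4 * 1) + (let y = false in 5)) == (let z = false in (let u = z in 9))) else (if (8 == ((\v.0) true)) then ((let w = 5 in false) || (false || true)) else ((\p.true) (let q = 0 in (\r.q)))))
step 5: [delta@0] (if true then (((4 * 1) + (let y = false in 5)) == (let z = false in (let u = z in 9))) else (if (8 == ((\v.0) true)) then ((let w = 5 in false) || (false || true)) else ((\p.true) (let q = 0 in (\r.q)))))
step 6: [if@root] (((4 * 1) + (let y = false in 5)) == (let z = false in (let u = z in 9)))
step 7: [delta@0.0] ((4 + (let y = false in 5)) == (let z = false in (let u = z in 9)))
step 8: [let@0.1] ((4 + 5) == (let z = false in (let u = z in 9)))
step 9: [delta@0] (9 == (let z = false in (let u = z in 9)))
step 10: [let@1] (9 == (let u = false in 9))
step 11: [let@1] (9 == 9)
step 12: [delta@root] true

Answer: true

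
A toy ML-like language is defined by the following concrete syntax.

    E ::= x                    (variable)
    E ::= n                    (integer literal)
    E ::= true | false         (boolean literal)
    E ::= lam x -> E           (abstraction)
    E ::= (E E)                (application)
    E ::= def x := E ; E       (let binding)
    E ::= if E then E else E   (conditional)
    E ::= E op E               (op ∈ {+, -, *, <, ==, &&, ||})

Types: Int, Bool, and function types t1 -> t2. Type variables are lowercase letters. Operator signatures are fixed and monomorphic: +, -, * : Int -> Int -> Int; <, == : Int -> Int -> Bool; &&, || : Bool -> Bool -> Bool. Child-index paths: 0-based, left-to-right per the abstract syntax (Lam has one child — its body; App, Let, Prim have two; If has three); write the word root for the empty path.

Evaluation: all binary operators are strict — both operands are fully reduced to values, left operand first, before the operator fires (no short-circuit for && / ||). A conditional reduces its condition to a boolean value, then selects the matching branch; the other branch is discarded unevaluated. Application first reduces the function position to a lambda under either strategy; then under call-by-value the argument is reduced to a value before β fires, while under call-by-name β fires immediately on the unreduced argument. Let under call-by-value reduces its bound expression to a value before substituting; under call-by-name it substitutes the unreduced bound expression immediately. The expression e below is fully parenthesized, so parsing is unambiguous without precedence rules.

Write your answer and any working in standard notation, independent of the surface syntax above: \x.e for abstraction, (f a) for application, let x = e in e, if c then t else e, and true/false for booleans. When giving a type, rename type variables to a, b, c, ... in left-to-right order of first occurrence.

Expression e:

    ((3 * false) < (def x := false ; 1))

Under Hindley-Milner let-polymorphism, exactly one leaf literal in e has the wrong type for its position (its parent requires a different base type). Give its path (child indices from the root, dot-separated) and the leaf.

Working:
  unify Int ~ Int
  unify Bool ~ Int
  FAIL: mismatch Bool ~ Int

Answer: 0.1 : false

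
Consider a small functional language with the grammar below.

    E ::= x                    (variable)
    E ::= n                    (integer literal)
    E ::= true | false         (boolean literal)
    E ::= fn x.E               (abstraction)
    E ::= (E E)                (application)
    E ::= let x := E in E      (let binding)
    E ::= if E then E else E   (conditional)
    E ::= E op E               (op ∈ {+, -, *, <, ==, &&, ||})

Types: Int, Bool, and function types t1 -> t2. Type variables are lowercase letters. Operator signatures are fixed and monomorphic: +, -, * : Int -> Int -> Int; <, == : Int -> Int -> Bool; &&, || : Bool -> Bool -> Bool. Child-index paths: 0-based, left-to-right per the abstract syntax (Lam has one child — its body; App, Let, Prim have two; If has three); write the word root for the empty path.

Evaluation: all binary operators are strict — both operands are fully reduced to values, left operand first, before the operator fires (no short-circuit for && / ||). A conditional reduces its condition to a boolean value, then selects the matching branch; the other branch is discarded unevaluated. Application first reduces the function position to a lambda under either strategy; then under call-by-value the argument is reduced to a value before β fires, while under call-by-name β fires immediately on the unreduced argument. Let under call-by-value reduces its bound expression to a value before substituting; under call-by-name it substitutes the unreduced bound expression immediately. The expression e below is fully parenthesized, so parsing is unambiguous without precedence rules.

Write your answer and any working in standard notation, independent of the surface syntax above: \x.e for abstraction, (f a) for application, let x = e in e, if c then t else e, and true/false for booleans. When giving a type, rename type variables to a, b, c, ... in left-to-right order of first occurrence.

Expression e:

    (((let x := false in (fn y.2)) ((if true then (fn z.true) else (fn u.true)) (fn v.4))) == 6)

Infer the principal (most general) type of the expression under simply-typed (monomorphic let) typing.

Answer: Bool

Derivation:
let x : Bool
\y._ : a -> Int
  unify Bool ~ Bool
\z._ : b -> Bool
\u._ : c -> Bool
  unify b -> Bool ~ c -> Bool
  unify b ~ c
  unify Bool ~ Bool
\v._ : d -> Int
  unify c -> Bool ~ (d -> Int) -> e
  unify c ~ d -> Int
  unify Bool ~ e
_ _ : Bool
  unify a -> Int ~ Bool -> f
  unify a ~ Bool
  unify Int ~ f
_ _ : Int
  unify Int ~ Int
  unify Int ~ Int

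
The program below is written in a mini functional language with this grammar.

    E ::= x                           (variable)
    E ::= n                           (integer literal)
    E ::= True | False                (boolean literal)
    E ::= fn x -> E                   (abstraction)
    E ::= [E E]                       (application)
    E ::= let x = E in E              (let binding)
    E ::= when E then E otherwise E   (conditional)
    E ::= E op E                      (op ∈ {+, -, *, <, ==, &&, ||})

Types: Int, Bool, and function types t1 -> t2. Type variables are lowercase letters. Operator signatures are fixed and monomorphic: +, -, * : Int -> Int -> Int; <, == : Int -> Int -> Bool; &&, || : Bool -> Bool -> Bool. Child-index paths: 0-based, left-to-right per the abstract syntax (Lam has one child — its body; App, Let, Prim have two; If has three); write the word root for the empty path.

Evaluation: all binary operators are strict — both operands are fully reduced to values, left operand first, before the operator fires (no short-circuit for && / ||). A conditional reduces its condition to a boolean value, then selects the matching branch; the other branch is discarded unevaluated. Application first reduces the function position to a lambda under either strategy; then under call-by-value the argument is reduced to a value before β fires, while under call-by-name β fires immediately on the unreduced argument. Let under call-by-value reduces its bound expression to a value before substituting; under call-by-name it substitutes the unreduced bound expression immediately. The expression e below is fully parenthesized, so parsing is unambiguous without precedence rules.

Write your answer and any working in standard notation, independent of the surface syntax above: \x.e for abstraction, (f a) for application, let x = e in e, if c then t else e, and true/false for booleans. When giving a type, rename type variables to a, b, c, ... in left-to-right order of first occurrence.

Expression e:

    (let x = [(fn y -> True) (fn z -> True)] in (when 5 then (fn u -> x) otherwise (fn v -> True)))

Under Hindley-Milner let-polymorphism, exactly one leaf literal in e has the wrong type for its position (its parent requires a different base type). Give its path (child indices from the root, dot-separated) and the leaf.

Trace:
\y._ : a -> Bool
\z._ : b -> Bool
  unify a -> Bool ~ (b -> Bool) -> c
  unify a ~ b -> Bool
  unify Bool ~ c
_ _ : Bool
let x : Bool
  unify Int ~ Bool
  FAIL: mismatch Int ~ Bool

Answer: 1.0 : 5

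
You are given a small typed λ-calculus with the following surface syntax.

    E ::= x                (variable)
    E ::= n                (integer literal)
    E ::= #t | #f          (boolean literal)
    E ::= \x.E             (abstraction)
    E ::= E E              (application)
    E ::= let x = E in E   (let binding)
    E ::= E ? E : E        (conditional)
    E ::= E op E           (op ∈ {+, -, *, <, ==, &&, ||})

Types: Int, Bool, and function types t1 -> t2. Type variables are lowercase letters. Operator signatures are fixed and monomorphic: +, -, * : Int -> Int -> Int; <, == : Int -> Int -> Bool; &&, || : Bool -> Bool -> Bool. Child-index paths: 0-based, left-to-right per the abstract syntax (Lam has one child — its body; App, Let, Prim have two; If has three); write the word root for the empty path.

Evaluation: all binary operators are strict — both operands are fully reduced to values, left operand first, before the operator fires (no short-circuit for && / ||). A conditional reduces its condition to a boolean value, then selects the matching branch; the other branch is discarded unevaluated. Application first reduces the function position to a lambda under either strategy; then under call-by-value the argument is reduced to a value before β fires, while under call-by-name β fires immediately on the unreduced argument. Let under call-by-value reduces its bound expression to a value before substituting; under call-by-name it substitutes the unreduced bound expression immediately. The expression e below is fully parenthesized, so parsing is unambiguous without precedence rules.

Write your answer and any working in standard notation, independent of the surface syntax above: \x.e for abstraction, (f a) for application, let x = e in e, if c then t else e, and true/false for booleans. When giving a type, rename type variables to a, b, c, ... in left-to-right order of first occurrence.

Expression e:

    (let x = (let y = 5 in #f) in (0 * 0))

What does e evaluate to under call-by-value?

Answer: 0

Trace:
step 0: (let x = (let y = 5 in false) in (0 * 0))
step 1: [let@0] (let x = false in (0 * 0))
step 2: [let@root] (0 * 0)
step 3: [delta@root] 0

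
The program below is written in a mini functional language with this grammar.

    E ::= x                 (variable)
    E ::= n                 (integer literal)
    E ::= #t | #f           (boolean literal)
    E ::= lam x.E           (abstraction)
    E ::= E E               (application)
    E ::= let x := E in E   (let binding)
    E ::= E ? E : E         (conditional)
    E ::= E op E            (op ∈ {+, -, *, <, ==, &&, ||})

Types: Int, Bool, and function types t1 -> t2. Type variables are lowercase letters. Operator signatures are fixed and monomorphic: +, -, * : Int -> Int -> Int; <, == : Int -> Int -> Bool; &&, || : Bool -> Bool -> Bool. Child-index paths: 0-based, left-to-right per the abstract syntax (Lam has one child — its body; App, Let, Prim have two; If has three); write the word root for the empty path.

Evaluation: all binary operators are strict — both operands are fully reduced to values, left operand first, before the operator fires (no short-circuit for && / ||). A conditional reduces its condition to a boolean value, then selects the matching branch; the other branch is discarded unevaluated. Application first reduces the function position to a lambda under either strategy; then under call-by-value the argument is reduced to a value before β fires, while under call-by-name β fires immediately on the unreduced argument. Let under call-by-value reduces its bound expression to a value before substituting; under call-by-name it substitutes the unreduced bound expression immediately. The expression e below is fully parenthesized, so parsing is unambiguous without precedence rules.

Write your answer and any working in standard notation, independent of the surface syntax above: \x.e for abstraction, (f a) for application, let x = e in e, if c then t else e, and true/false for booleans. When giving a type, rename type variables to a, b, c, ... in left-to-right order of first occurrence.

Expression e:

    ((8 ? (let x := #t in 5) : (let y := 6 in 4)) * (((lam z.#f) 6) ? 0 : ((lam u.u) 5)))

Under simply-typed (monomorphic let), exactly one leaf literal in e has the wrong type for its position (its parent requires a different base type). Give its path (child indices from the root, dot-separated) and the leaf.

Trace:
  unify Int ~ Bool
  FAIL: mismatch Int ~ Bool

Answer: 0.0 : 8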